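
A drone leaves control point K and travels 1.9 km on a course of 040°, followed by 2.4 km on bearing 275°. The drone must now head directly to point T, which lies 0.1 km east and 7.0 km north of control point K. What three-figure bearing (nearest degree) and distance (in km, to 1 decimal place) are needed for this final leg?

Leg 1 (040°, 1.9 km): east 1.9 sin 40° = 1.22, north 1.9 cos 40° = 1.46
Leg 2 (275°, 2.4 km): east 2.4 sin 275° = -2.39, north 2.4 cos 275° = 0.21
Current position: (-1.17, 1.66). Target: (0.1, 7.0). Remaining: Δeast = 1.27, Δnorth = 5.34.
Bearing = atan2(1.27, 5.34) mod 360° = 13.38°; distance = √((1.27)² + (5.34)²) = 5.484 km.

013°, 5.5 km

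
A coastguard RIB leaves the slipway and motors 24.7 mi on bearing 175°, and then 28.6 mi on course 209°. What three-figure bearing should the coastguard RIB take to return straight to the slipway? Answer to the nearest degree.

Leg 1 (175°, 24.7 mi): east 24.7 sin 175° = 2.15, north 24.7 cos 175° = -24.61
Leg 2 (209°, 28.6 mi): east 28.6 sin 209° = -13.87, north 28.6 cos 209° = -25.01
Net displacement: -11.71 east, -49.62 north. Direction back to start is (11.71, 49.62): bearing = atan2(11.71, 49.62) mod 360° = 13.28° ≈ 013°.

013°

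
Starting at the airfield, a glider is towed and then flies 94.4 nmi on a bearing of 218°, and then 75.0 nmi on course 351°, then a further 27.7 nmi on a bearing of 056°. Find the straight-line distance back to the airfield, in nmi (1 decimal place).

Leg 1 (218°, 94.4 nmi): east 94.4 sin 218° = -58.12, north 94.4 cos 218° = -74.39
Leg 2 (351°, 75.0 nmi): east 75.0 sin 351° = -11.73, north 75.0 cos 351° = 74.08
Leg 3 (056°, 27.7 nmi): east 27.7 sin 56° = 22.96, north 27.7 cos 56° = 15.49
Net: -46.89 east, 15.18 north. Distance = √((-46.89)² + (15.18)²) = 49.282 nmi.

49.3 nmi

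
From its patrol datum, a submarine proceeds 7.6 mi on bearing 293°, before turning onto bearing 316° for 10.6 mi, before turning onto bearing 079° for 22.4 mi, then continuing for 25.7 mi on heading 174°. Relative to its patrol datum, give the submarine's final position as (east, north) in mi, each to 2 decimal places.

(10.32, -10.69)

Leg 1 (293°, 7.6 mi): east 7.6 sin 293° = -7.00, north 7.6 cos 293° = 2.97
Leg 2 (316°, 10.6 mi): east 10.6 sin 316° = -7.36, north 10.6 cos 316° = 7.63
Leg 3 (079°, 22.4 mi): east 22.4 sin 79° = 21.99, north 22.4 cos 79° = 4.27
Leg 4 (174°, 25.7 mi): east 25.7 sin 174° = 2.69, north 25.7 cos 174° = -25.56
Summing: 10.32 mi east, -10.69 mi north → (10.32, -10.69).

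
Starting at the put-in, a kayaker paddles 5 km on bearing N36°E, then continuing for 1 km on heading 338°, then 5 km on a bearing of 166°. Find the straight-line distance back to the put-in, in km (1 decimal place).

Leg 1 (N36°E, 5 km): east 5 sin 36° = 2.94, north 5 cos 36° = 4.05
Leg 2 (338°, 1 km): east 1 sin 338° = -0.37, north 1 cos 338° = 0.93
Leg 3 (166°, 5 km): east 5 sin 166° = 1.21, north 5 cos 166° = -4.85
Net: 3.77 east, 0.12 north. Distance = √((3.77)² + (0.12)²) = 3.776 km.

3.8 km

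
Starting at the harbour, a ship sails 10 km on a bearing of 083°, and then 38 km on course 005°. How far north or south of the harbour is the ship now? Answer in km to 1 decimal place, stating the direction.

39.1 km north

Leg 1 (083°, 10 km): east 10 sin 83° = 9.93, north 10 cos 83° = 1.22
Leg 2 (005°, 38 km): east 38 sin 5° = 3.31, north 38 cos 5° = 37.86
Net north component: 39.07 km.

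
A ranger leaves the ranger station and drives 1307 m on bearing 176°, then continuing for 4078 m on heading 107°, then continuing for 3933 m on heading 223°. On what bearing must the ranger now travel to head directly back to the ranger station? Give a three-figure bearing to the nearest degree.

346°

Leg 1 (176°, 1307 m): east 1307 sin 176° = 91.17, north 1307 cos 176° = -1303.82
Leg 2 (107°, 4078 m): east 4078 sin 107° = 3899.81, north 4078 cos 107° = -1192.29
Leg 3 (223°, 3933 m): east 3933 sin 223° = -2682.30, north 3933 cos 223° = -2876.41
Net displacement: 1308.68 east, -5372.52 north. Direction back to start is (-1308.68, 5372.52): bearing = atan2(-1308.68, 5372.52) mod 360° = 346.31° ≈ 346°.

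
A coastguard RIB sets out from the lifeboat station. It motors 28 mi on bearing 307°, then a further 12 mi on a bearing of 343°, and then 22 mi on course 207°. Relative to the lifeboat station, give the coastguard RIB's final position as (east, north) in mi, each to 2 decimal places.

Leg 1 (307°, 28 mi): east 28 sin 307° = -22.36, north 28 cos 307° = 16.85
Leg 2 (343°, 12 mi): east 12 sin 343° = -3.51, north 12 cos 343° = 11.48
Leg 3 (207°, 22 mi): east 22 sin 207° = -9.99, north 22 cos 207° = -19.60
Summing: -35.86 mi east, 8.72 mi north → (-35.86, 8.72).

(-35.86, 8.72)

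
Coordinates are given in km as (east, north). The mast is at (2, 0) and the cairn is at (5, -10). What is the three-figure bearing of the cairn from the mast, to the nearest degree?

163°

Δeast = 5 − 2 = 3.00; Δnorth = -10 − 0 = -10.00.
Bearing = atan2(Δeast, Δnorth) mod 360° = 163.30° ≈ 163°.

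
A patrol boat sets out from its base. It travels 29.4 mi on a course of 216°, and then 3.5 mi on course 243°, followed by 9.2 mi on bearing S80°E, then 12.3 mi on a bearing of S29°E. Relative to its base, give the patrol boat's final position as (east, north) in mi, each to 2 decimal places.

Leg 1 (216°, 29.4 mi): east 29.4 sin 216° = -17.28, north 29.4 cos 216° = -23.79
Leg 2 (243°, 3.5 mi): east 3.5 sin 243° = -3.12, north 3.5 cos 243° = -1.59
Leg 3 (S80°E, 9.2 mi): east 9.2 sin 100° = 9.06, north 9.2 cos 100° = -1.60
Leg 4 (S29°E, 12.3 mi): east 12.3 sin 151° = 5.96, north 12.3 cos 151° = -10.76
Summing: -5.38 mi east, -37.73 mi north → (-5.38, -37.73).

(-5.38, -37.73)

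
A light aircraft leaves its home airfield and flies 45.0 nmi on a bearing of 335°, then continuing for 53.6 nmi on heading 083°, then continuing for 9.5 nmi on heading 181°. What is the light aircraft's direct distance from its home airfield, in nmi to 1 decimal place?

Leg 1 (335°, 45.0 nmi): east 45.0 sin 335° = -19.02, north 45.0 cos 335° = 40.78
Leg 2 (083°, 53.6 nmi): east 53.6 sin 83° = 53.20, north 53.6 cos 83° = 6.53
Leg 3 (181°, 9.5 nmi): east 9.5 sin 181° = -0.17, north 9.5 cos 181° = -9.50
Net: 34.02 east, 37.82 north. Distance = √((34.02)² + (37.82)²) = 50.866 nmi.

50.9 nmi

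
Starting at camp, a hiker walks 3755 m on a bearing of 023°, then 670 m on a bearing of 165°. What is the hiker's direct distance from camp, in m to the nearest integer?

3253 m

Leg 1 (023°, 3755 m): east 3755 sin 23° = 1467.20, north 3755 cos 23° = 3456.50
Leg 2 (165°, 670 m): east 670 sin 165° = 173.41, north 670 cos 165° = -647.17
Net: 1640.60 east, 2809.33 north. Distance = √((1640.60)² + (2809.33)²) = 3253.289 m.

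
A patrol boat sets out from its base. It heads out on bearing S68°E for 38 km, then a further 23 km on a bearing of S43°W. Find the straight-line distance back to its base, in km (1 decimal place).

Leg 1 (S68°E, 38 km): east 38 sin 112° = 35.23, north 38 cos 112° = -14.24
Leg 2 (S43°W, 23 km): east 23 sin 223° = -15.69, north 23 cos 223° = -16.82
Net: 19.55 east, -31.06 north. Distance = √((19.55)² + (-31.06)²) = 36.696 km.

36.7 km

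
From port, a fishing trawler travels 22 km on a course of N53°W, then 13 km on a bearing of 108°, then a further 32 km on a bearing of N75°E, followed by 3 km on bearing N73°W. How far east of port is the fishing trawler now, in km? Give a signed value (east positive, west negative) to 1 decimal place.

22.8 km

Leg 1 (N53°W, 22 km): east 22 sin 307° = -17.57, north 22 cos 307° = 13.24
Leg 2 (108°, 13 km): east 13 sin 108° = 12.36, north 13 cos 108° = -4.02
Leg 3 (N75°E, 32 km): east 32 sin 75° = 30.91, north 32 cos 75° = 8.28
Leg 4 (N73°W, 3 km): east 3 sin 287° = -2.87, north 3 cos 287° = 0.88
Net east component: 22.83 km.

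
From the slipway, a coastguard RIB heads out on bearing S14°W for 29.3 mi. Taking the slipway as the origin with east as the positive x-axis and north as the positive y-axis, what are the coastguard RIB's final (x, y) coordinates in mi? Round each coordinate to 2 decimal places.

(-7.09, -28.43)

Leg 1 (S14°W, 29.3 mi): east 29.3 sin 194° = -7.09, north 29.3 cos 194° = -28.43
Summing: -7.09 mi east, -28.43 mi north → (-7.09, -28.43).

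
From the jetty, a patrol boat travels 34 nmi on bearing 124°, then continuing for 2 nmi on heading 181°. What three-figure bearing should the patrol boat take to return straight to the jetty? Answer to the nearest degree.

Leg 1 (124°, 34 nmi): east 34 sin 124° = 28.19, north 34 cos 124° = -19.01
Leg 2 (181°, 2 nmi): east 2 sin 181° = -0.03, north 2 cos 181° = -2.00
Net displacement: 28.15 east, -21.01 north. Direction back to start is (-28.15, 21.01): bearing = atan2(-28.15, 21.01) mod 360° = 306.74° ≈ 307°.

307°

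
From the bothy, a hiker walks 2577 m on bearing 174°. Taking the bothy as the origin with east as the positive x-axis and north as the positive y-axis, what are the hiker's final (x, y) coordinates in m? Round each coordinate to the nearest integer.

(269, -2563)

Leg 1 (174°, 2577 m): east 2577 sin 174° = 269.37, north 2577 cos 174° = -2562.88
Summing: 269.37 m east, -2562.88 m north → (269, -2563).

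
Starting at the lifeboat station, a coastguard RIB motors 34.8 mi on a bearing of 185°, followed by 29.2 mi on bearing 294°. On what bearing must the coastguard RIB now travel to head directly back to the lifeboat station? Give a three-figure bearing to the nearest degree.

Leg 1 (185°, 34.8 mi): east 34.8 sin 185° = -3.03, north 34.8 cos 185° = -34.67
Leg 2 (294°, 29.2 mi): east 29.2 sin 294° = -26.68, north 29.2 cos 294° = 11.88
Net displacement: -29.71 east, -22.79 north. Direction back to start is (29.71, 22.79): bearing = atan2(29.71, 22.79) mod 360° = 52.51° ≈ 053°.

053°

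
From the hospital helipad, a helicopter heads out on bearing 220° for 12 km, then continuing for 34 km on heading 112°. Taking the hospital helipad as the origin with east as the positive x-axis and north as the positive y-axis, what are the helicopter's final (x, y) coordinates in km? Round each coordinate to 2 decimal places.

Leg 1 (220°, 12 km): east 12 sin 220° = -7.71, north 12 cos 220° = -9.19
Leg 2 (112°, 34 km): east 34 sin 112° = 31.52, north 34 cos 112° = -12.74
Summing: 23.81 km east, -21.93 km north → (23.81, -21.93).

(23.81, -21.93)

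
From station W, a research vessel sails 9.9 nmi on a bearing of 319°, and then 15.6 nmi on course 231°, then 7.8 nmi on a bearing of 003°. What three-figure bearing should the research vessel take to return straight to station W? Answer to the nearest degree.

107°

Leg 1 (319°, 9.9 nmi): east 9.9 sin 319° = -6.49, north 9.9 cos 319° = 7.47
Leg 2 (231°, 15.6 nmi): east 15.6 sin 231° = -12.12, north 15.6 cos 231° = -9.82
Leg 3 (003°, 7.8 nmi): east 7.8 sin 3° = 0.41, north 7.8 cos 3° = 7.79
Net displacement: -18.21 east, 5.44 north. Direction back to start is (18.21, -5.44): bearing = atan2(18.21, -5.44) mod 360° = 106.64° ≈ 107°.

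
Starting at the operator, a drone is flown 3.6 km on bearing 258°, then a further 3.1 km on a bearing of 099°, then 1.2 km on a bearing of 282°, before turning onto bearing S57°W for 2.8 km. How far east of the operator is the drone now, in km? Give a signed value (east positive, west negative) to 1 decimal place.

Leg 1 (258°, 3.6 km): east 3.6 sin 258° = -3.52, north 3.6 cos 258° = -0.75
Leg 2 (099°, 3.1 km): east 3.1 sin 99° = 3.06, north 3.1 cos 99° = -0.48
Leg 3 (282°, 1.2 km): east 1.2 sin 282° = -1.17, north 1.2 cos 282° = 0.25
Leg 4 (S57°W, 2.8 km): east 2.8 sin 237° = -2.35, north 2.8 cos 237° = -1.52
Net east component: -3.98 km.

-4.0 km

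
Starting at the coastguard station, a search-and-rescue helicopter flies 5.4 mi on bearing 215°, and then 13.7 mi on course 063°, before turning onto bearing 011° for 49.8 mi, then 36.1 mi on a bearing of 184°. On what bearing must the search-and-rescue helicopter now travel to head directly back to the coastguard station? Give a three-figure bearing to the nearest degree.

228°

Leg 1 (215°, 5.4 mi): east 5.4 sin 215° = -3.10, north 5.4 cos 215° = -4.42
Leg 2 (063°, 13.7 mi): east 13.7 sin 63° = 12.21, north 13.7 cos 63° = 6.22
Leg 3 (011°, 49.8 mi): east 49.8 sin 11° = 9.50, north 49.8 cos 11° = 48.89
Leg 4 (184°, 36.1 mi): east 36.1 sin 184° = -2.52, north 36.1 cos 184° = -36.01
Net displacement: 16.09 east, 14.67 north. Direction back to start is (-16.09, -14.67): bearing = atan2(-16.09, -14.67) mod 360° = 227.65° ≈ 228°.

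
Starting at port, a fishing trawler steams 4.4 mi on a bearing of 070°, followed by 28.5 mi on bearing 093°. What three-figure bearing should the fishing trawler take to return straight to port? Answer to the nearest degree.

Leg 1 (070°, 4.4 mi): east 4.4 sin 70° = 4.13, north 4.4 cos 70° = 1.50
Leg 2 (093°, 28.5 mi): east 28.5 sin 93° = 28.46, north 28.5 cos 93° = -1.49
Net displacement: 32.60 east, 0.01 north. Direction back to start is (-32.60, -0.01): bearing = atan2(-32.60, -0.01) mod 360° = 269.98° ≈ 270°.

270°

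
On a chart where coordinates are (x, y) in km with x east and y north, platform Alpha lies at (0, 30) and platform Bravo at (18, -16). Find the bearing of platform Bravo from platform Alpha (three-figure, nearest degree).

Δeast = 18 − 0 = 18.00; Δnorth = -16 − 30 = -46.00.
Bearing = atan2(Δeast, Δnorth) mod 360° = 158.63° ≈ 159°.

159°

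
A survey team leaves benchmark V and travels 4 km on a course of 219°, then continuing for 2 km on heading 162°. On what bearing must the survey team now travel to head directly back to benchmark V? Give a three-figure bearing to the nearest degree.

Leg 1 (219°, 4 km): east 4 sin 219° = -2.52, north 4 cos 219° = -3.11
Leg 2 (162°, 2 km): east 2 sin 162° = 0.62, north 2 cos 162° = -1.90
Net displacement: -1.90 east, -5.01 north. Direction back to start is (1.90, 5.01): bearing = atan2(1.90, 5.01) mod 360° = 20.76° ≈ 021°.

021°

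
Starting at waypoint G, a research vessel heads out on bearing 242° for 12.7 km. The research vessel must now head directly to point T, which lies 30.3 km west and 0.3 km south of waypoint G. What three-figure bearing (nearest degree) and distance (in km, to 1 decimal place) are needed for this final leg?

287°, 19.9 km

Leg 1 (242°, 12.7 km): east 12.7 sin 242° = -11.21, north 12.7 cos 242° = -5.96
Current position: (-11.21, -5.96). Target: (-30.3, -0.3). Remaining: Δeast = -19.09, Δnorth = 5.66.
Bearing = atan2(-19.09, 5.66) mod 360° = 286.52°; distance = √((-19.09)² + (5.66)²) = 19.909 km.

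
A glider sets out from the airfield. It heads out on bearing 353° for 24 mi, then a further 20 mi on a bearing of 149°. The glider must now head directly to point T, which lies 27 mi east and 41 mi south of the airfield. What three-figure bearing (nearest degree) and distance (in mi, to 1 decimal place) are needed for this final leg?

158°, 51.6 mi

Leg 1 (353°, 24 mi): east 24 sin 353° = -2.92, north 24 cos 353° = 23.82
Leg 2 (149°, 20 mi): east 20 sin 149° = 10.30, north 20 cos 149° = -17.14
Current position: (7.38, 6.68). Target: (27, -41). Remaining: Δeast = 19.62, Δnorth = -47.68.
Bearing = atan2(19.62, -47.68) mod 360° = 157.63°; distance = √((19.62)² + (-47.68)²) = 51.558 mi.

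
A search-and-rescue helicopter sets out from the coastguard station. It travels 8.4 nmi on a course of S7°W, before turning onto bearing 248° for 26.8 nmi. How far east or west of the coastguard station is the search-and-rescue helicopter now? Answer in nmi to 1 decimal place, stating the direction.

Leg 1 (S7°W, 8.4 nmi): east 8.4 sin 187° = -1.02, north 8.4 cos 187° = -8.34
Leg 2 (248°, 26.8 nmi): east 26.8 sin 248° = -24.85, north 26.8 cos 248° = -10.04
Net east component: -25.87 nmi.

25.9 nmi west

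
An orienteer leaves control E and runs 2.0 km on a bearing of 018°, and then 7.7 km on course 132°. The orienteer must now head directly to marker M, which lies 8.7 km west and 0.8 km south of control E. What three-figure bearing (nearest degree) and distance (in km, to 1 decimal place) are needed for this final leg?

279°, 15.2 km

Leg 1 (018°, 2.0 km): east 2.0 sin 18° = 0.62, north 2.0 cos 18° = 1.90
Leg 2 (132°, 7.7 km): east 7.7 sin 132° = 5.72, north 7.7 cos 132° = -5.15
Current position: (6.34, -3.25). Target: (-8.7, -0.8). Remaining: Δeast = -15.04, Δnorth = 2.45.
Bearing = atan2(-15.04, 2.45) mod 360° = 279.25°; distance = √((-15.04)² + (2.45)²) = 15.239 km.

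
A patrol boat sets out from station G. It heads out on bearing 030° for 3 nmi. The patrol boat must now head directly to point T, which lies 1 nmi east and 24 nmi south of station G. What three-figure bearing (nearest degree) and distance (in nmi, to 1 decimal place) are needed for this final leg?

181°, 26.6 nmi

Leg 1 (030°, 3 nmi): east 3 sin 30° = 1.50, north 3 cos 30° = 2.60
Current position: (1.50, 2.60). Target: (1, -24). Remaining: Δeast = -0.50, Δnorth = -26.60.
Bearing = atan2(-0.50, -26.60) mod 360° = 181.08°; distance = √((-0.50)² + (-26.60)²) = 26.603 nmi.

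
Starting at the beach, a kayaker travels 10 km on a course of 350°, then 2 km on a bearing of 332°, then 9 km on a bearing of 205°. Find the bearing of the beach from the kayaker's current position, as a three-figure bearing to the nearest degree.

Leg 1 (350°, 10 km): east 10 sin 350° = -1.74, north 10 cos 350° = 9.85
Leg 2 (332°, 2 km): east 2 sin 332° = -0.94, north 2 cos 332° = 1.77
Leg 3 (205°, 9 km): east 9 sin 205° = -3.80, north 9 cos 205° = -8.16
Net displacement: -6.48 east, 3.46 north. Direction back to start is (6.48, -3.46): bearing = atan2(6.48, -3.46) mod 360° = 118.08° ≈ 118°.

118°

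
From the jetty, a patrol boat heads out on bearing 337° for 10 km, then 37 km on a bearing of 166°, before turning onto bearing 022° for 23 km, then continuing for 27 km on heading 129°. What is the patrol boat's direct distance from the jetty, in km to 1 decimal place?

Leg 1 (337°, 10 km): east 10 sin 337° = -3.91, north 10 cos 337° = 9.21
Leg 2 (166°, 37 km): east 37 sin 166° = 8.95, north 37 cos 166° = -35.90
Leg 3 (022°, 23 km): east 23 sin 22° = 8.62, north 23 cos 22° = 21.33
Leg 4 (129°, 27 km): east 27 sin 129° = 20.98, north 27 cos 129° = -16.99
Net: 34.64 east, -22.36 north. Distance = √((34.64)² + (-22.36)²) = 41.233 km.

41.2 km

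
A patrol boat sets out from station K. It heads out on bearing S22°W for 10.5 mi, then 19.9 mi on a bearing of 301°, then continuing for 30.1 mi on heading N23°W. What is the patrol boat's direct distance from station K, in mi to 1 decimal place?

Leg 1 (S22°W, 10.5 mi): east 10.5 sin 202° = -3.93, north 10.5 cos 202° = -9.74
Leg 2 (301°, 19.9 mi): east 19.9 sin 301° = -17.06, north 19.9 cos 301° = 10.25
Leg 3 (N23°W, 30.1 mi): east 30.1 sin 337° = -11.76, north 30.1 cos 337° = 27.71
Net: -32.75 east, 28.22 north. Distance = √((-32.75)² + (28.22)²) = 43.233 mi.

43.2 mi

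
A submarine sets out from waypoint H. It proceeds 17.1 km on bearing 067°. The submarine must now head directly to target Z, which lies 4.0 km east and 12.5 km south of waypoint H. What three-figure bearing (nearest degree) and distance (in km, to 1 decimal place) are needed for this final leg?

211°, 22.5 km

Leg 1 (067°, 17.1 km): east 17.1 sin 67° = 15.74, north 17.1 cos 67° = 6.68
Current position: (15.74, 6.68). Target: (4.0, -12.5). Remaining: Δeast = -11.74, Δnorth = -19.18.
Bearing = atan2(-11.74, -19.18) mod 360° = 211.47°; distance = √((-11.74)² + (-19.18)²) = 22.489 km.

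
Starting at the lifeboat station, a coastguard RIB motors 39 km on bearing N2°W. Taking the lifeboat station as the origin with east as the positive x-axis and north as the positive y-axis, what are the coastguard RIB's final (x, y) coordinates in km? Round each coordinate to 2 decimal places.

Leg 1 (N2°W, 39 km): east 39 sin 358° = -1.36, north 39 cos 358° = 38.98
Summing: -1.36 km east, 38.98 km north → (-1.36, 38.98).

(-1.36, 38.98)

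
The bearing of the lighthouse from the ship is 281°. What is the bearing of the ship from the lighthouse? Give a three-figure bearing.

Back-bearing = 281° − 180° = 101°.

101°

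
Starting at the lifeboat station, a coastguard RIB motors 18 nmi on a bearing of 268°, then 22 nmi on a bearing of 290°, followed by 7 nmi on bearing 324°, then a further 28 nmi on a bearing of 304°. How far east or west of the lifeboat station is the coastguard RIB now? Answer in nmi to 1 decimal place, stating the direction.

Leg 1 (268°, 18 nmi): east 18 sin 268° = -17.99, north 18 cos 268° = -0.63
Leg 2 (290°, 22 nmi): east 22 sin 290° = -20.67, north 22 cos 290° = 7.52
Leg 3 (324°, 7 nmi): east 7 sin 324° = -4.11, north 7 cos 324° = 5.66
Leg 4 (304°, 28 nmi): east 28 sin 304° = -23.21, north 28 cos 304° = 15.66
Net east component: -65.99 nmi.

66.0 nmi west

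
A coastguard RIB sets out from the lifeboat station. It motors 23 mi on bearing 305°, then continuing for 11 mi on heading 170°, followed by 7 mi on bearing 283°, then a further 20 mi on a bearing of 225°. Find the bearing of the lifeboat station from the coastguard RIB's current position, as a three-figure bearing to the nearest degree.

075°

Leg 1 (305°, 23 mi): east 23 sin 305° = -18.84, north 23 cos 305° = 13.19
Leg 2 (170°, 11 mi): east 11 sin 170° = 1.91, north 11 cos 170° = -10.83
Leg 3 (283°, 7 mi): east 7 sin 283° = -6.82, north 7 cos 283° = 1.57
Leg 4 (225°, 20 mi): east 20 sin 225° = -14.14, north 20 cos 225° = -14.14
Net displacement: -37.89 east, -10.21 north. Direction back to start is (37.89, 10.21): bearing = atan2(37.89, 10.21) mod 360° = 74.92° ≈ 075°.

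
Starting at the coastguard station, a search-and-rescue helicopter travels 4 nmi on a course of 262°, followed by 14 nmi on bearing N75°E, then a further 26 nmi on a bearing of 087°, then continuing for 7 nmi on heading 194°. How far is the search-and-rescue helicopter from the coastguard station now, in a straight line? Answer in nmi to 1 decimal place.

Leg 1 (262°, 4 nmi): east 4 sin 262° = -3.96, north 4 cos 262° = -0.56
Leg 2 (N75°E, 14 nmi): east 14 sin 75° = 13.52, north 14 cos 75° = 3.62
Leg 3 (087°, 26 nmi): east 26 sin 87° = 25.96, north 26 cos 87° = 1.36
Leg 4 (194°, 7 nmi): east 7 sin 194° = -1.69, north 7 cos 194° = -6.79
Net: 33.83 east, -2.36 north. Distance = √((33.83)² + (-2.36)²) = 33.915 nmi.

33.9 nmi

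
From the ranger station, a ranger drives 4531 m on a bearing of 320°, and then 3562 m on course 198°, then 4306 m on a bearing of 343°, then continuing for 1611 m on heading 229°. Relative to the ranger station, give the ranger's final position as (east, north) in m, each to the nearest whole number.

(-6488, 3144)

Leg 1 (320°, 4531 m): east 4531 sin 320° = -2912.47, north 4531 cos 320° = 3470.95
Leg 2 (198°, 3562 m): east 3562 sin 198° = -1100.72, north 3562 cos 198° = -3387.66
Leg 3 (343°, 4306 m): east 4306 sin 343° = -1258.95, north 4306 cos 343° = 4117.85
Leg 4 (229°, 1611 m): east 1611 sin 229° = -1215.84, north 1611 cos 229° = -1056.91
Summing: -6487.98 m east, 3144.22 m north → (-6488, 3144).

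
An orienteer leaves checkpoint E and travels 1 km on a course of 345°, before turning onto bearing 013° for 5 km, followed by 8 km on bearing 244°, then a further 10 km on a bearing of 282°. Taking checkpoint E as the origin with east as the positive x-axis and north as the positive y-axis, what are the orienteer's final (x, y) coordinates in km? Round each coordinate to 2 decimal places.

Leg 1 (345°, 1 km): east 1 sin 345° = -0.26, north 1 cos 345° = 0.97
Leg 2 (013°, 5 km): east 5 sin 13° = 1.12, north 5 cos 13° = 4.87
Leg 3 (244°, 8 km): east 8 sin 244° = -7.19, north 8 cos 244° = -3.51
Leg 4 (282°, 10 km): east 10 sin 282° = -9.78, north 10 cos 282° = 2.08
Summing: -16.11 km east, 4.41 km north → (-16.11, 4.41).

(-16.11, 4.41)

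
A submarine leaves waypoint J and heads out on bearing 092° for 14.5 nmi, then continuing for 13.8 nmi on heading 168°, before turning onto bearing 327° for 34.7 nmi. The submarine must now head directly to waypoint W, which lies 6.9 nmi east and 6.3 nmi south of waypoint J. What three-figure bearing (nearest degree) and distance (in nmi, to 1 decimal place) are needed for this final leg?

Leg 1 (092°, 14.5 nmi): east 14.5 sin 92° = 14.49, north 14.5 cos 92° = -0.51
Leg 2 (168°, 13.8 nmi): east 13.8 sin 168° = 2.87, north 13.8 cos 168° = -13.50
Leg 3 (327°, 34.7 nmi): east 34.7 sin 327° = -18.90, north 34.7 cos 327° = 29.10
Current position: (-1.54, 15.10). Target: (6.9, -6.3). Remaining: Δeast = 8.44, Δnorth = -21.40.
Bearing = atan2(8.44, -21.40) mod 360° = 158.48°; distance = √((8.44)² + (-21.40)²) = 23.001 nmi.

158°, 23.0 nmi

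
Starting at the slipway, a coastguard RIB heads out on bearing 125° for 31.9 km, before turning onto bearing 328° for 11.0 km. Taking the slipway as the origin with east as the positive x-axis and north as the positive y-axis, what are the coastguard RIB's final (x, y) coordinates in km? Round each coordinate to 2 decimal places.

Leg 1 (125°, 31.9 km): east 31.9 sin 125° = 26.13, north 31.9 cos 125° = -18.30
Leg 2 (328°, 11.0 km): east 11.0 sin 328° = -5.83, north 11.0 cos 328° = 9.33
Summing: 20.30 km east, -8.97 km north → (20.30, -8.97).

(20.30, -8.97)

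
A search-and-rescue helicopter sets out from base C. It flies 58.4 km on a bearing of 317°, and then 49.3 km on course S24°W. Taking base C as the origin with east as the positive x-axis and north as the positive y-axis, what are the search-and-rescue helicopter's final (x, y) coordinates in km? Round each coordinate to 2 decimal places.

Leg 1 (317°, 58.4 km): east 58.4 sin 317° = -39.83, north 58.4 cos 317° = 42.71
Leg 2 (S24°W, 49.3 km): east 49.3 sin 204° = -20.05, north 49.3 cos 204° = -45.04
Summing: -59.88 km east, -2.33 km north → (-59.88, -2.33).

(-59.88, -2.33)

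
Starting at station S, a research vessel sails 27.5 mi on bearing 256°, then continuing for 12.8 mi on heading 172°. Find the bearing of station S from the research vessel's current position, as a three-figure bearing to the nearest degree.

Leg 1 (256°, 27.5 mi): east 27.5 sin 256° = -26.68, north 27.5 cos 256° = -6.65
Leg 2 (172°, 12.8 mi): east 12.8 sin 172° = 1.78, north 12.8 cos 172° = -12.68
Net displacement: -24.90 east, -19.33 north. Direction back to start is (24.90, 19.33): bearing = atan2(24.90, 19.33) mod 360° = 52.18° ≈ 052°.

052°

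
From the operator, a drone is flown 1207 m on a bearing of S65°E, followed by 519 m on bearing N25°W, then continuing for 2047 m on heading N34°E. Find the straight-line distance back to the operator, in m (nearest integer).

Leg 1 (S65°E, 1207 m): east 1207 sin 115° = 1093.91, north 1207 cos 115° = -510.10
Leg 2 (N25°W, 519 m): east 519 sin 335° = -219.34, north 519 cos 335° = 470.37
Leg 3 (N34°E, 2047 m): east 2047 sin 34° = 1144.67, north 2047 cos 34° = 1697.04
Net: 2019.24 east, 1657.31 north. Distance = √((2019.24)² + (1657.31)²) = 2612.284 m.

2612 m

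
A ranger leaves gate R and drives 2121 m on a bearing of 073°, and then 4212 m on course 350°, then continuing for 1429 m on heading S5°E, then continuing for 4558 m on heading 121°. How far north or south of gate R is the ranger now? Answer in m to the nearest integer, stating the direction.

Leg 1 (073°, 2121 m): east 2121 sin 73° = 2028.32, north 2121 cos 73° = 620.12
Leg 2 (350°, 4212 m): east 4212 sin 350° = -731.41, north 4212 cos 350° = 4148.01
Leg 3 (S5°E, 1429 m): east 1429 sin 175° = 124.55, north 1429 cos 175° = -1423.56
Leg 4 (121°, 4558 m): east 4558 sin 121° = 3906.97, north 4558 cos 121° = -2347.54
Net north component: 997.02 m.

997 m north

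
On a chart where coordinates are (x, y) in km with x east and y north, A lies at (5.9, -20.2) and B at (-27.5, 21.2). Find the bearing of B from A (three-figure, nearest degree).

321°

Δeast = -27.5 − 5.9 = -33.40; Δnorth = 21.2 − -20.2 = 41.40.
Bearing = atan2(Δeast, Δnorth) mod 360° = 321.10° ≈ 321°.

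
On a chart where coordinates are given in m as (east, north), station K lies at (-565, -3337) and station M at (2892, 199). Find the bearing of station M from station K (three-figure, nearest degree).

044°

Δeast = 2892 − -565 = 3457.00; Δnorth = 199 − -3337 = 3536.00.
Bearing = atan2(Δeast, Δnorth) mod 360° = 44.35° ≈ 044°.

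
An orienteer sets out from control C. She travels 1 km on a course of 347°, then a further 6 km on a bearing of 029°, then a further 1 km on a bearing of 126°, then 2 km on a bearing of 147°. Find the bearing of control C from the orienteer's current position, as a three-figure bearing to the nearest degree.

229°

Leg 1 (347°, 1 km): east 1 sin 347° = -0.22, north 1 cos 347° = 0.97
Leg 2 (029°, 6 km): east 6 sin 29° = 2.91, north 6 cos 29° = 5.25
Leg 3 (126°, 1 km): east 1 sin 126° = 0.81, north 1 cos 126° = -0.59
Leg 4 (147°, 2 km): east 2 sin 147° = 1.09, north 2 cos 147° = -1.68
Net displacement: 4.58 east, 3.96 north. Direction back to start is (-4.58, -3.96): bearing = atan2(-4.58, -3.96) mod 360° = 229.19° ≈ 229°.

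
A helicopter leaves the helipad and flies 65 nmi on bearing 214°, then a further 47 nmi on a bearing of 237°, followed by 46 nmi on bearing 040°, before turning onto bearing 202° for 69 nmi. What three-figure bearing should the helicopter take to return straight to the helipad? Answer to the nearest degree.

Leg 1 (214°, 65 nmi): east 65 sin 214° = -36.35, north 65 cos 214° = -53.89
Leg 2 (237°, 47 nmi): east 47 sin 237° = -39.42, north 47 cos 237° = -25.60
Leg 3 (040°, 46 nmi): east 46 sin 40° = 29.57, north 46 cos 40° = 35.24
Leg 4 (202°, 69 nmi): east 69 sin 202° = -25.85, north 69 cos 202° = -63.98
Net displacement: -72.04 east, -108.22 north. Direction back to start is (72.04, 108.22): bearing = atan2(72.04, 108.22) mod 360° = 33.65° ≈ 034°.

034°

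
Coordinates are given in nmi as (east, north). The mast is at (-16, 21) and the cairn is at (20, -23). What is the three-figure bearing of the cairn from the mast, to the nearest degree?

141°

Δeast = 20 − -16 = 36.00; Δnorth = -23 − 21 = -44.00.
Bearing = atan2(Δeast, Δnorth) mod 360° = 140.71° ≈ 141°.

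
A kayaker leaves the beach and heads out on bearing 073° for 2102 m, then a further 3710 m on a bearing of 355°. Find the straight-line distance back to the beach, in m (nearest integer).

4629 m

Leg 1 (073°, 2102 m): east 2102 sin 73° = 2010.15, north 2102 cos 73° = 614.57
Leg 2 (355°, 3710 m): east 3710 sin 355° = -323.35, north 3710 cos 355° = 3695.88
Net: 1686.80 east, 4310.45 north. Distance = √((1686.80)² + (4310.45)²) = 4628.744 m.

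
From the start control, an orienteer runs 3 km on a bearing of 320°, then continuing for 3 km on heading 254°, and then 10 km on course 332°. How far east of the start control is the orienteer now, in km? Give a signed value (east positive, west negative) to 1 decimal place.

Leg 1 (320°, 3 km): east 3 sin 320° = -1.93, north 3 cos 320° = 2.30
Leg 2 (254°, 3 km): east 3 sin 254° = -2.88, north 3 cos 254° = -0.83
Leg 3 (332°, 10 km): east 10 sin 332° = -4.69, north 10 cos 332° = 8.83
Net east component: -9.51 km.

-9.5 km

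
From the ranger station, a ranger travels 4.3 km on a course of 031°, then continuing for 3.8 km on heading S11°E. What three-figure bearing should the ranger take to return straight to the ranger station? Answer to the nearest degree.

Leg 1 (031°, 4.3 km): east 4.3 sin 31° = 2.21, north 4.3 cos 31° = 3.69
Leg 2 (S11°E, 3.8 km): east 3.8 sin 169° = 0.73, north 3.8 cos 169° = -3.73
Net displacement: 2.94 east, -0.04 north. Direction back to start is (-2.94, 0.04): bearing = atan2(-2.94, 0.04) mod 360° = 270.86° ≈ 271°.

271°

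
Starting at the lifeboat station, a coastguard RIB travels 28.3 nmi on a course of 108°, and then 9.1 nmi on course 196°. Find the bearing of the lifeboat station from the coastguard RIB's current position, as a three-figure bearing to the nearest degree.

Leg 1 (108°, 28.3 nmi): east 28.3 sin 108° = 26.91, north 28.3 cos 108° = -8.75
Leg 2 (196°, 9.1 nmi): east 9.1 sin 196° = -2.51, north 9.1 cos 196° = -8.75
Net displacement: 24.41 east, -17.49 north. Direction back to start is (-24.41, 17.49): bearing = atan2(-24.41, 17.49) mod 360° = 305.63° ≈ 306°.

306°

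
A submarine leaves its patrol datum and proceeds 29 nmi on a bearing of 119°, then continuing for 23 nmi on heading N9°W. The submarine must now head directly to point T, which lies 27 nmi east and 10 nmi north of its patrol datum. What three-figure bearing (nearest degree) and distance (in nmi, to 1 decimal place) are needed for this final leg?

076°, 5.4 nmi

Leg 1 (119°, 29 nmi): east 29 sin 119° = 25.36, north 29 cos 119° = -14.06
Leg 2 (N9°W, 23 nmi): east 23 sin 351° = -3.60, north 23 cos 351° = 22.72
Current position: (21.77, 8.66). Target: (27, 10). Remaining: Δeast = 5.23, Δnorth = 1.34.
Bearing = atan2(5.23, 1.34) mod 360° = 75.61°; distance = √((5.23)² + (1.34)²) = 5.403 nmi.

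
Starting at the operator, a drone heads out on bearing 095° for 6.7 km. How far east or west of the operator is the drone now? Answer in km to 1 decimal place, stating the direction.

Leg 1 (095°, 6.7 km): east 6.7 sin 95° = 6.67, north 6.7 cos 95° = -0.58
Net east component: 6.67 km.

6.7 km east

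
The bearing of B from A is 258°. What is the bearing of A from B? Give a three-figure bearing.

Back-bearing = 258° − 180° = 078°.

078°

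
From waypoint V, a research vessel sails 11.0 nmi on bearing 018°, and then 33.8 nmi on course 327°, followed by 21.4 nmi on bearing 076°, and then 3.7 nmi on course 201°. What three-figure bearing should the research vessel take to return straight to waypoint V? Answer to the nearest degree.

Leg 1 (018°, 11.0 nmi): east 11.0 sin 18° = 3.40, north 11.0 cos 18° = 10.46
Leg 2 (327°, 33.8 nmi): east 33.8 sin 327° = -18.41, north 33.8 cos 327° = 28.35
Leg 3 (076°, 21.4 nmi): east 21.4 sin 76° = 20.76, north 21.4 cos 76° = 5.18
Leg 4 (201°, 3.7 nmi): east 3.7 sin 201° = -1.33, north 3.7 cos 201° = -3.45
Net displacement: 4.43 east, 40.53 north. Direction back to start is (-4.43, -40.53): bearing = atan2(-4.43, -40.53) mod 360° = 186.24° ≈ 186°.

186°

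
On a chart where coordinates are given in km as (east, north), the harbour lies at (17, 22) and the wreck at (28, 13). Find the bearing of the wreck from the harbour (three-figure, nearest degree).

Δeast = 28 − 17 = 11.00; Δnorth = 13 − 22 = -9.00.
Bearing = atan2(Δeast, Δnorth) mod 360° = 129.29° ≈ 129°.

129°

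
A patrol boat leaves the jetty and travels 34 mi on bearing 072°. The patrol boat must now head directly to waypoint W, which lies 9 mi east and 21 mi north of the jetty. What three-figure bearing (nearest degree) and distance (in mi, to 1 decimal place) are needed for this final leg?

294°, 25.6 mi

Leg 1 (072°, 34 mi): east 34 sin 72° = 32.34, north 34 cos 72° = 10.51
Current position: (32.34, 10.51). Target: (9, 21). Remaining: Δeast = -23.34, Δnorth = 10.49.
Bearing = atan2(-23.34, 10.49) mod 360° = 294.21°; distance = √((-23.34)² + (10.49)²) = 25.587 mi.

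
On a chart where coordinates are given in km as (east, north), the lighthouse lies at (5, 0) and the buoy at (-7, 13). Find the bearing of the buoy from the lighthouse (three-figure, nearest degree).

317°

Δeast = -7 − 5 = -12.00; Δnorth = 13 − 0 = 13.00.
Bearing = atan2(Δeast, Δnorth) mod 360° = 317.29° ≈ 317°.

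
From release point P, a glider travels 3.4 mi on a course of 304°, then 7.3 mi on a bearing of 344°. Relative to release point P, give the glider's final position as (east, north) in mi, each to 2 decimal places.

Leg 1 (304°, 3.4 mi): east 3.4 sin 304° = -2.82, north 3.4 cos 304° = 1.90
Leg 2 (344°, 7.3 mi): east 7.3 sin 344° = -2.01, north 7.3 cos 344° = 7.02
Summing: -4.83 mi east, 8.92 mi north → (-4.83, 8.92).

(-4.83, 8.92)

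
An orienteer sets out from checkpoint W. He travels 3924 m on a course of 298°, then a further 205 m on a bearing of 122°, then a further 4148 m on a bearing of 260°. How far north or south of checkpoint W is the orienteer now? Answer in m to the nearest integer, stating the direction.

Leg 1 (298°, 3924 m): east 3924 sin 298° = -3464.69, north 3924 cos 298° = 1842.21
Leg 2 (122°, 205 m): east 205 sin 122° = 173.85, north 205 cos 122° = -108.63
Leg 3 (260°, 4148 m): east 4148 sin 260° = -4084.98, north 4148 cos 260° = -720.29
Net north component: 1013.28 m.

1013 m north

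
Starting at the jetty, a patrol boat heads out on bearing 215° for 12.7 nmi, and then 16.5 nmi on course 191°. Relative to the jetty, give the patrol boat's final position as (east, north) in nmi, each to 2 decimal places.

(-10.43, -26.60)

Leg 1 (215°, 12.7 nmi): east 12.7 sin 215° = -7.28, north 12.7 cos 215° = -10.40
Leg 2 (191°, 16.5 nmi): east 16.5 sin 191° = -3.15, north 16.5 cos 191° = -16.20
Summing: -10.43 nmi east, -26.60 nmi north → (-10.43, -26.60).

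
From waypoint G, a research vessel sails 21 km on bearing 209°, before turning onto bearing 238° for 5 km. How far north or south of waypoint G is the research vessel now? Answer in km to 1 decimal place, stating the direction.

21.0 km south

Leg 1 (209°, 21 km): east 21 sin 209° = -10.18, north 21 cos 209° = -18.37
Leg 2 (238°, 5 km): east 5 sin 238° = -4.24, north 5 cos 238° = -2.65
Net north component: -21.02 km.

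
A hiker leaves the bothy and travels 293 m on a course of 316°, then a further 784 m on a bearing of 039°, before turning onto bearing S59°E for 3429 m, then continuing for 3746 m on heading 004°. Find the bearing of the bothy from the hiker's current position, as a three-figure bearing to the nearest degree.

Leg 1 (316°, 293 m): east 293 sin 316° = -203.53, north 293 cos 316° = 210.77
Leg 2 (039°, 784 m): east 784 sin 39° = 493.39, north 784 cos 39° = 609.28
Leg 3 (S59°E, 3429 m): east 3429 sin 121° = 2939.23, north 3429 cos 121° = -1766.07
Leg 4 (004°, 3746 m): east 3746 sin 4° = 261.31, north 3746 cos 4° = 3736.87
Net displacement: 3490.39 east, 2790.86 north. Direction back to start is (-3490.39, -2790.86): bearing = atan2(-3490.39, -2790.86) mod 360° = 231.35° ≈ 231°.

231°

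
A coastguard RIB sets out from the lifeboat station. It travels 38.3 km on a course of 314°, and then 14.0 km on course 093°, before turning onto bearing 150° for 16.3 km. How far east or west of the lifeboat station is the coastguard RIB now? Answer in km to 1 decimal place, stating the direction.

5.4 km west

Leg 1 (314°, 38.3 km): east 38.3 sin 314° = -27.55, north 38.3 cos 314° = 26.61
Leg 2 (093°, 14.0 km): east 14.0 sin 93° = 13.98, north 14.0 cos 93° = -0.73
Leg 3 (150°, 16.3 km): east 16.3 sin 150° = 8.15, north 16.3 cos 150° = -14.12
Net east component: -5.42 km.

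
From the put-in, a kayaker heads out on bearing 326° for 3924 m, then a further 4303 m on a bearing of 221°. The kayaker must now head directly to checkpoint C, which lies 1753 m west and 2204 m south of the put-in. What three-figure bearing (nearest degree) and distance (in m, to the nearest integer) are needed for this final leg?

124°, 3942 m

Leg 1 (326°, 3924 m): east 3924 sin 326° = -2194.27, north 3924 cos 326° = 3253.14
Leg 2 (221°, 4303 m): east 4303 sin 221° = -2823.02, north 4303 cos 221° = -3247.52
Current position: (-5017.29, 5.63). Target: (-1753, -2204). Remaining: Δeast = 3264.29, Δnorth = -2209.63.
Bearing = atan2(3264.29, -2209.63) mod 360° = 124.09°; distance = √((3264.29)² + (-2209.63)²) = 3941.837 m.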